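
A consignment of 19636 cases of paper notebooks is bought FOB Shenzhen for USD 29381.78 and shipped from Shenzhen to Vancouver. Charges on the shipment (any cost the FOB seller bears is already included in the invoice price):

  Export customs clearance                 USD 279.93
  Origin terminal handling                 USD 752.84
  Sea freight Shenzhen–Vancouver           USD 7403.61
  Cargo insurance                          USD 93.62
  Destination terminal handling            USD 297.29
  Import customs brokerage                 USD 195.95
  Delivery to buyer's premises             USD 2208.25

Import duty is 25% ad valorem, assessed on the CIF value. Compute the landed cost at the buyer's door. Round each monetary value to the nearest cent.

FOB: the seller bears costs until goods are on board at the origin port; the buyer bears freight, insurance and all costs thereafter.
Already in the invoice (seller's account under FOB): export clearance, origin terminal — exclude.
CIF value = FOB price + freight + insurance = 29381.78 + 7403.61 + 93.62 = 36879.01
Import duty = 36879.01 × 25% = 9219.75
Buyer bears: freight 7403.61 + insurance 93.62 + destination terminal 297.29 + brokerage 195.95 + delivery 2208.25 + duty 9219.75 = 19418.47
Landed cost = invoice 29381.78 + 19418.47 = 48800.25

Total landed cost: USD 48800.25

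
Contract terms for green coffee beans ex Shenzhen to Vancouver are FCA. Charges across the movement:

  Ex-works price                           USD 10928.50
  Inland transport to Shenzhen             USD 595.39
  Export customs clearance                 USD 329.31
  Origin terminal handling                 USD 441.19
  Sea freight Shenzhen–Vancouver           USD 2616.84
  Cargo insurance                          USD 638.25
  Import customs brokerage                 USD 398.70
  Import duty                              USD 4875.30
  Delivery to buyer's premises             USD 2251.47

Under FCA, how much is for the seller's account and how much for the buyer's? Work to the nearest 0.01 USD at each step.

Seller: USD 11853.20; buyer: USD 11221.75

FCA: the seller delivers export-cleared goods to the carrier; the buyer bears costs from that point.
Seller's account: goods 10928.50 + inland to port 595.39 + export clearance 329.31 = 11853.20
Buyer's account: origin terminal 441.19 + freight 2616.84 + insurance 638.25 + brokerage 398.70 + duty 4875.30 + delivery 2251.47 = 11221.75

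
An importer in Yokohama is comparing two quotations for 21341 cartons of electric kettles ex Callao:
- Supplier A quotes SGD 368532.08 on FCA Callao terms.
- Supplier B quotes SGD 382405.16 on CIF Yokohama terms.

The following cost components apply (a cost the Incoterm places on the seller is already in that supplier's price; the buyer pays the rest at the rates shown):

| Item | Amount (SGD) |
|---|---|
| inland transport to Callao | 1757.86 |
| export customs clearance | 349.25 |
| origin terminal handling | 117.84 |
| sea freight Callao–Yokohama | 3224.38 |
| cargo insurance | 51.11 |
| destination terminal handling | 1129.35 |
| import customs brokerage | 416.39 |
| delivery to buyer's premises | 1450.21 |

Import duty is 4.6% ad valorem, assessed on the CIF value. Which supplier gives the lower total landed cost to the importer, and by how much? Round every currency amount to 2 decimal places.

Supplier A (FCA):
CIF value = FCA price + origin terminal + freight + insurance = 368532.08 + 117.84 + 3224.38 + 51.11 = 371925.41
Import duty = 371925.41 × 4.6% = 17108.57
Buyer bears (A): 117.84 + 3224.38 + 51.11 + 1129.35 + 416.39 + 1450.21 = 6389.28
Landed cost (A) = invoice 368532.08 + 6389.28 + duty 17108.57 = 392029.93
Supplier B (CIF):
The CIF price already equals the CIF value: 382405.16
Import duty = 382405.16 × 4.6% = 17590.64
Buyer bears (B): 1129.35 + 416.39 + 1450.21 = 2995.95
Landed cost (B) = invoice 382405.16 + 2995.95 + duty 17590.64 = 402991.75
Difference = |392029.93 − 402991.75| = 10961.82

Supplier A is cheaper by SGD 10961.82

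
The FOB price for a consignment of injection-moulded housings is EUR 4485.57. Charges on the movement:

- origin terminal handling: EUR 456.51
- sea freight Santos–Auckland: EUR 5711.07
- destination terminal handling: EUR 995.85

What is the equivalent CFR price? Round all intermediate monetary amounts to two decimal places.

Not relevant to the conversion: origin terminal — on the seller under both FOB and CFR; already in the FOB price and stays in the CFR price. destination terminal — on the buyer under both terms; not part of either seller's price.
From FOB to CFR, the seller additionally bears: freight.
CFR price = 4485.57 + 5711.07 = 10196.64

CFR price: EUR 10196.64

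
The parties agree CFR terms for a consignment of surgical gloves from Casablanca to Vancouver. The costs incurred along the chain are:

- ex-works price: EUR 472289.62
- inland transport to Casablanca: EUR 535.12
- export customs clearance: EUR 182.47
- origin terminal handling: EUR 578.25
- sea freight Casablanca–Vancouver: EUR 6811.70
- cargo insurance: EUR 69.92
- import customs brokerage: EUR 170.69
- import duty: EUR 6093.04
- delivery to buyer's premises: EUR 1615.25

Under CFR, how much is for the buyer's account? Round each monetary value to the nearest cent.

Buyer's account: EUR 7948.90

CFR: the seller pays costs through ocean freight to the destination port, but not insurance.
Seller's account: goods 472289.62 + inland to port 535.12 + export clearance 182.47 + origin terminal 578.25 + freight 6811.70 = 480397.16
Buyer's account: insurance 69.92 + brokerage 170.69 + duty 6093.04 + delivery 1615.25 = 7948.90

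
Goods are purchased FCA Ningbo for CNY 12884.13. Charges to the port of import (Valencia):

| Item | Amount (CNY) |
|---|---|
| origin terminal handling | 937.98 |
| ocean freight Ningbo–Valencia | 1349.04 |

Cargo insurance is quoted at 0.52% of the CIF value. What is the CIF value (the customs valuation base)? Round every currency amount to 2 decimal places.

CIF value: CNY 15250.45

Let C be the CIF value. C = FCA price + pre-shipment costs + freight + 0.52% × C
C − 0.52% × C = 12884.13 + 937.98 + 1349.04
0.9948 × C = 15171.15
C = 15171.15 / 0.9948 = 15250.45
Insurance premium = 0.52% × 15250.45 = 79.30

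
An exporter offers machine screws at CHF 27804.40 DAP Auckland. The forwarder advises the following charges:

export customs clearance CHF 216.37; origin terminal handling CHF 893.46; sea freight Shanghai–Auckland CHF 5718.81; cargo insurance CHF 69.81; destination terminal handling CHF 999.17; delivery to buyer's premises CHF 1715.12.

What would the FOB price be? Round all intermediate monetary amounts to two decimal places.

Not relevant to the conversion: export clearance, origin terminal — on the seller under both DAP and FOB; already in the DAP price and stays in the FOB price.
From DAP to FOB, the seller no longer bears: freight, insurance, destination terminal, delivery.
FOB price = 27804.40 − 5718.81 − 69.81 − 999.17 − 1715.12 = 19301.49

FOB price: CHF 19301.49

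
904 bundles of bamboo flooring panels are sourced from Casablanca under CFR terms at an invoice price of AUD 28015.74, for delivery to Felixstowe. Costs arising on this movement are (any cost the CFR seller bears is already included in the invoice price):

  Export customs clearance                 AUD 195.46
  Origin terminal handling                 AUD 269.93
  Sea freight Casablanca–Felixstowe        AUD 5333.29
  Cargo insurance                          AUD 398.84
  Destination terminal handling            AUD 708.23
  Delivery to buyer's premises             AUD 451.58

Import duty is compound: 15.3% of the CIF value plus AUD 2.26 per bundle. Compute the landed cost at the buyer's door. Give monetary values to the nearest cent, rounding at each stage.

CFR: the seller pays costs through ocean freight to the destination port, but not insurance.
Already in the invoice (seller's account under CFR): export clearance, origin terminal, freight — exclude.
CIF value = CFR price + insurance = 28015.74 + 398.84 = 28414.58
Ad valorem component: 28414.58 × 15.3% = 4347.43
Specific component: 904 × 2.26 = 2043.04
Import duty = 4347.43 + 2043.04 = 6390.47
Buyer bears: insurance 398.84 + destination terminal 708.23 + delivery 451.58 + duty 6390.47 = 7949.12
Landed cost = invoice 28015.74 + 7949.12 = 35964.86

Total landed cost: AUD 35964.86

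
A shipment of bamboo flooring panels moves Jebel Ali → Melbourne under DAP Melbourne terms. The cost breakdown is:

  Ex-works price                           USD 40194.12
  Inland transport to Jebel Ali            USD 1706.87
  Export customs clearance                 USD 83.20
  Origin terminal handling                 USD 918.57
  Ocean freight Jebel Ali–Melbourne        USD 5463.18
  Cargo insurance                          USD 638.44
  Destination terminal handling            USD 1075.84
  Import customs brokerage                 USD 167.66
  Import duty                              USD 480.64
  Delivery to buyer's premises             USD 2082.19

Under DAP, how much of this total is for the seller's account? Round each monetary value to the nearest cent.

Seller's account: USD 52162.41

DAP: the seller bears all costs to the named destination except import duty and clearance.
Seller's account: goods 40194.12 + inland to port 1706.87 + export clearance 83.20 + origin terminal 918.57 + freight 5463.18 + insurance 638.44 + destination terminal 1075.84 + delivery 2082.19 = 52162.41
Buyer's account: brokerage 167.66 + duty 480.64 = 648.30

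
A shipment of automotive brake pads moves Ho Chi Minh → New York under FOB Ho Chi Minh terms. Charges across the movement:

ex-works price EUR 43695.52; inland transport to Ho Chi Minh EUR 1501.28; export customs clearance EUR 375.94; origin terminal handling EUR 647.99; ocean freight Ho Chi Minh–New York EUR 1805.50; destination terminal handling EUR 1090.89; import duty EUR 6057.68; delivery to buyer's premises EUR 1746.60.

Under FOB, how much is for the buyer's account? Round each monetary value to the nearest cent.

FOB: the seller bears costs until goods are on board at the origin port; the buyer bears freight, insurance and all costs thereafter.
Seller's account: goods 43695.52 + inland to port 1501.28 + export clearance 375.94 + origin terminal 647.99 = 46220.73
Buyer's account: freight 1805.50 + destination terminal 1090.89 + duty 6057.68 + delivery 1746.60 = 10700.67

Buyer's account: EUR 10700.67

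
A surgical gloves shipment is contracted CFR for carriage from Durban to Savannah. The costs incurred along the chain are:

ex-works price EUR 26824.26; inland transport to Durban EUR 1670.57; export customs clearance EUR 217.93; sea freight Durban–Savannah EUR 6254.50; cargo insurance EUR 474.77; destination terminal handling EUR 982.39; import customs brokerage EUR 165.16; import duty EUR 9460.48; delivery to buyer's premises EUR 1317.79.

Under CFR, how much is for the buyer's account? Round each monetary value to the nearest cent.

Buyer's account: EUR 12400.59

CFR: the seller pays costs through ocean freight to the destination port, but not insurance.
Seller's account: goods 26824.26 + inland to port 1670.57 + export clearance 217.93 + freight 6254.50 = 34967.26
Buyer's account: insurance 474.77 + destination terminal 982.39 + brokerage 165.16 + duty 9460.48 + delivery 1317.79 = 12400.59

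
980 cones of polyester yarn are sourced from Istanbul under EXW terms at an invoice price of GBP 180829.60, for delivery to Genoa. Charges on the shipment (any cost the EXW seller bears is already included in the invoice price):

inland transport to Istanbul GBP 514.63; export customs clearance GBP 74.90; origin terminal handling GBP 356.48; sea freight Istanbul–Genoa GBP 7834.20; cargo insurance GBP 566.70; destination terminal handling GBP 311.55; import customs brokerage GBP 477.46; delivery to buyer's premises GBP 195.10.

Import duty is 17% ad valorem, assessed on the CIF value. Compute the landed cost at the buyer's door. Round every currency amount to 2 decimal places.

EXW: the seller makes goods available at their premises; the buyer bears all onward costs.
CIF value = EXW price + inland to port + export clearance + origin terminal + freight + insurance = 180829.60 + 514.63 + 74.90 + 356.48 + 7834.20 + 566.70 = 190176.51
Import duty = 190176.51 × 17% = 32330.01
Buyer bears: inland to port 514.63 + export clearance 74.90 + origin terminal 356.48 + freight 7834.20 + insurance 566.70 + destination terminal 311.55 + brokerage 477.46 + delivery 195.10 + duty 32330.01 = 42661.03
Landed cost = invoice 180829.60 + 42661.03 = 223490.63

Total landed cost: GBP 223490.63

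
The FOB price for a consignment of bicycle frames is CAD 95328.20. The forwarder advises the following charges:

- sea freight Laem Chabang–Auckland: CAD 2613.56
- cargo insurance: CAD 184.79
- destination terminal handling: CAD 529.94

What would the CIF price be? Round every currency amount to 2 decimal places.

Not relevant to the conversion: destination terminal — on the buyer under both terms; not part of either seller's price.
From FOB to CIF, the seller additionally bears: freight, insurance.
CIF price = 95328.20 + 2613.56 + 184.79 = 98126.55

CIF price: CAD 98126.55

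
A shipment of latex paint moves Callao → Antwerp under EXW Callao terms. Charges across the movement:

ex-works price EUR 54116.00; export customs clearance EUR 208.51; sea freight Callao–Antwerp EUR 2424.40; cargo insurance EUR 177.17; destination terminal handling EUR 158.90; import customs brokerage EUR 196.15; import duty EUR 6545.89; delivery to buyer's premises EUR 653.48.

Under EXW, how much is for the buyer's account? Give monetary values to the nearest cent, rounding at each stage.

Buyer's account: EUR 10364.50

EXW: the seller makes goods available at their premises; the buyer bears all onward costs.
Seller's account: goods 54116.00 = 54116.00
Buyer's account: export clearance 208.51 + freight 2424.40 + insurance 177.17 + destination terminal 158.90 + brokerage 196.15 + duty 6545.89 + delivery 653.48 = 10364.50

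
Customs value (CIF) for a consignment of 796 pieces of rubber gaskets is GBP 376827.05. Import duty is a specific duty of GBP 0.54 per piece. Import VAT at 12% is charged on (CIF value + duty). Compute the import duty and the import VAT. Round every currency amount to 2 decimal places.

Import duty = 796 × 0.54 = 429.84
VAT base = CIF + duty = 376827.05 + 429.84 = 377256.89
Import VAT = 377256.89 × 12% = 45270.83

Import duty: GBP 429.84; import VAT: GBP 45270.83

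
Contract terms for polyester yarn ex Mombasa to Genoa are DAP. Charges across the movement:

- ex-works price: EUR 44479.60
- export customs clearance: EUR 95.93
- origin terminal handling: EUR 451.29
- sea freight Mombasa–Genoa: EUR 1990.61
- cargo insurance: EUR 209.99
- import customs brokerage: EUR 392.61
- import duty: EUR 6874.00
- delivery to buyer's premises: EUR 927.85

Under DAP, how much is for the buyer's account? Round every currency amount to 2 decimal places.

Buyer's account: EUR 7266.61

DAP: the seller bears all costs to the named destination except import duty and clearance.
Seller's account: goods 44479.60 + export clearance 95.93 + origin terminal 451.29 + freight 1990.61 + insurance 209.99 + delivery 927.85 = 48155.27
Buyer's account: brokerage 392.61 + duty 6874.00 = 7266.61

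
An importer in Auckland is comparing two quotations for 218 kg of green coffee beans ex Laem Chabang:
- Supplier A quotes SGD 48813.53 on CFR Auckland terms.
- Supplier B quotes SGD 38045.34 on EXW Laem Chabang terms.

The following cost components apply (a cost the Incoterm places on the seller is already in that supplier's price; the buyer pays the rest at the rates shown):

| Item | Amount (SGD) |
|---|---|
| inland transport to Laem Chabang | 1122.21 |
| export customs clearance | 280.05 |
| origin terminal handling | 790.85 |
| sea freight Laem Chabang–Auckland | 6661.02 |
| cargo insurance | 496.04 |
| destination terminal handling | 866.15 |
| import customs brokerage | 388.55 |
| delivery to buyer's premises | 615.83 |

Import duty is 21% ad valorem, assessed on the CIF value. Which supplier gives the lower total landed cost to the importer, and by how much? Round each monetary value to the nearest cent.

Supplier A (CFR):
CIF value = CFR price + insurance = 48813.53 + 496.04 = 49309.57
Import duty = 49309.57 × 21% = 10355.01
Buyer bears (A): 496.04 + 866.15 + 388.55 + 615.83 = 2366.57
Landed cost (A) = invoice 48813.53 + 2366.57 + duty 10355.01 = 61535.11
Supplier B (EXW):
CIF value = EXW price + inland to port + export clearance + origin terminal + freight + insurance = 38045.34 + 1122.21 + 280.05 + 790.85 + 6661.02 + 496.04 = 47395.51
Import duty = 47395.51 × 21% = 9953.06
Buyer bears (B): 1122.21 + 280.05 + 790.85 + 6661.02 + 496.04 + 866.15 + 388.55 + 615.83 = 11220.70
Landed cost (B) = invoice 38045.34 + 11220.70 + duty 9953.06 = 59219.10
Difference = |61535.11 − 59219.10| = 2316.01

Supplier B is cheaper by SGD 2316.01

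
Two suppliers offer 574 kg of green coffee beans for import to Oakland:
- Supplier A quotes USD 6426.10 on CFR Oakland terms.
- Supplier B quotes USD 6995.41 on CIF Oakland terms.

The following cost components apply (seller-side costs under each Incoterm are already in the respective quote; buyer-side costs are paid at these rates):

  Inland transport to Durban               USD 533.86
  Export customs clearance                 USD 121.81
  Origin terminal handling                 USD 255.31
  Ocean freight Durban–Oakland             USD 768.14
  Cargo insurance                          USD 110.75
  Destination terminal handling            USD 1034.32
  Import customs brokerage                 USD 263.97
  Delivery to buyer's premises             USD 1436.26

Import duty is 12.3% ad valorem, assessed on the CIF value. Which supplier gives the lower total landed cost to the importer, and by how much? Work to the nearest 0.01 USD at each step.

Supplier A is cheaper by USD 514.97

Supplier A (CFR):
CIF value = CFR price + insurance = 6426.10 + 110.75 = 6536.85
Import duty = 6536.85 × 12.3% = 804.03
Buyer bears (A): 110.75 + 1034.32 + 263.97 + 1436.26 = 2845.30
Landed cost (A) = invoice 6426.10 + 2845.30 + duty 804.03 = 10075.43
Supplier B (CIF):
The CIF price already equals the CIF value: 6995.41
Import duty = 6995.41 × 12.3% = 860.44
Buyer bears (B): 1034.32 + 263.97 + 1436.26 = 2734.55
Landed cost (B) = invoice 6995.41 + 2734.55 + duty 860.44 = 10590.40
Difference = |10075.43 − 10590.40| = 514.97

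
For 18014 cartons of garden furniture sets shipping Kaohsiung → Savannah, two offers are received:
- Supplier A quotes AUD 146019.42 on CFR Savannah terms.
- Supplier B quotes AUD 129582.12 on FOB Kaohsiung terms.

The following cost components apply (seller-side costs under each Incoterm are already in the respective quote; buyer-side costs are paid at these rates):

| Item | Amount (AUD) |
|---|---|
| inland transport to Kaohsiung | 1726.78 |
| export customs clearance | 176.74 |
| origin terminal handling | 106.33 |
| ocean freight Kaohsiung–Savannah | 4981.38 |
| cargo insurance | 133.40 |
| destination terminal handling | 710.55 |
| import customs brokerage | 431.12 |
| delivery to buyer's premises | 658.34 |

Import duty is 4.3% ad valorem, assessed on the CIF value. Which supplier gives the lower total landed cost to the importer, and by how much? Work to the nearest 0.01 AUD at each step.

Supplier A (CFR):
CIF value = CFR price + insurance = 146019.42 + 133.40 = 146152.82
Import duty = 146152.82 × 4.3% = 6284.57
Buyer bears (A): 133.40 + 710.55 + 431.12 + 658.34 = 1933.41
Landed cost (A) = invoice 146019.42 + 1933.41 + duty 6284.57 = 154237.40
Supplier B (FOB):
CIF value = FOB price + freight + insurance = 129582.12 + 4981.38 + 133.40 = 134696.90
Import duty = 134696.90 × 4.3% = 5791.97
Buyer bears (B): 4981.38 + 133.40 + 710.55 + 431.12 + 658.34 = 6914.79
Landed cost (B) = invoice 129582.12 + 6914.79 + duty 5791.97 = 142288.88
Difference = |154237.40 − 142288.88| = 11948.52

Supplier B is cheaper by AUD 11948.52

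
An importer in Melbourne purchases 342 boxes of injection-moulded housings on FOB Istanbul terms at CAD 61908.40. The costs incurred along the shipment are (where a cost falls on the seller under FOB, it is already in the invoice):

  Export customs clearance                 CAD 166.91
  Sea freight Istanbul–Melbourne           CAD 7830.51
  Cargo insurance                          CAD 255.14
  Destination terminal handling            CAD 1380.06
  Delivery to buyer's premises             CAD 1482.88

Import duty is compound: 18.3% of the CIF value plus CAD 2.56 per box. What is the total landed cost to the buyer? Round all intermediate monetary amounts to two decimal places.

Total landed cost: CAD 86541.42

FOB: the seller bears costs until goods are on board at the origin port; the buyer bears freight, insurance and all costs thereafter.
Already in the invoice (seller's account under FOB): export clearance — exclude.
CIF value = FOB price + freight + insurance = 61908.40 + 7830.51 + 255.14 = 69994.05
Ad valorem component: 69994.05 × 18.3% = 12808.91
Specific component: 342 × 2.56 = 875.52
Import duty = 12808.91 + 875.52 = 13684.43
Buyer bears: freight 7830.51 + insurance 255.14 + destination terminal 1380.06 + delivery 1482.88 + duty 13684.43 = 24633.02
Landed cost = invoice 61908.40 + 24633.02 = 86541.42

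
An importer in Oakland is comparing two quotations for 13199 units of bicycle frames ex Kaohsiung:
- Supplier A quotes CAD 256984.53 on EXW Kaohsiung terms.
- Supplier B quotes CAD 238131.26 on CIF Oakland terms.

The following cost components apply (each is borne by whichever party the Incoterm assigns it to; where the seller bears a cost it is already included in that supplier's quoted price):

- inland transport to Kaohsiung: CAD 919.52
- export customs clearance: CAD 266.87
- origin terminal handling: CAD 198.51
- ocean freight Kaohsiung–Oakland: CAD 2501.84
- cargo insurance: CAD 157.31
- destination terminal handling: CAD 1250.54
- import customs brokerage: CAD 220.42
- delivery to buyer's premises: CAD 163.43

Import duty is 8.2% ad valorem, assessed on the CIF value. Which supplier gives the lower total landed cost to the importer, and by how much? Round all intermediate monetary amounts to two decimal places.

Supplier B is cheaper by CAD 24774.90

Supplier A (EXW):
CIF value = EXW price + inland to port + export clearance + origin terminal + freight + insurance = 256984.53 + 919.52 + 266.87 + 198.51 + 2501.84 + 157.31 = 261028.58
Import duty = 261028.58 × 8.2% = 21404.34
Buyer bears (A): 919.52 + 266.87 + 198.51 + 2501.84 + 157.31 + 1250.54 + 220.42 + 163.43 = 5678.44
Landed cost (A) = invoice 256984.53 + 5678.44 + duty 21404.34 = 284067.31
Supplier B (CIF):
The CIF price already equals the CIF value: 238131.26
Import duty = 238131.26 × 8.2% = 19526.76
Buyer bears (B): 1250.54 + 220.42 + 163.43 = 1634.39
Landed cost (B) = invoice 238131.26 + 1634.39 + duty 19526.76 = 259292.41
Difference = |284067.31 − 259292.41| = 24774.90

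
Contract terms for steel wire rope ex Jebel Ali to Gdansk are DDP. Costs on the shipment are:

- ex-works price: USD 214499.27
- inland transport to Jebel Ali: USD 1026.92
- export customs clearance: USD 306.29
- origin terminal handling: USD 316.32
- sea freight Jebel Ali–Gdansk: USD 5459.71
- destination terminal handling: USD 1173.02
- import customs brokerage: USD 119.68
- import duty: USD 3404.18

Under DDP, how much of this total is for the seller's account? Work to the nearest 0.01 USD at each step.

DDP: the seller bears all costs including import duty.
Seller's account: goods 214499.27 + inland to port 1026.92 + export clearance 306.29 + origin terminal 316.32 + freight 5459.71 + destination terminal 1173.02 + brokerage 119.68 + duty 3404.18 = 226305.39
Buyer's account: 0.00

Seller's account: USD 226305.39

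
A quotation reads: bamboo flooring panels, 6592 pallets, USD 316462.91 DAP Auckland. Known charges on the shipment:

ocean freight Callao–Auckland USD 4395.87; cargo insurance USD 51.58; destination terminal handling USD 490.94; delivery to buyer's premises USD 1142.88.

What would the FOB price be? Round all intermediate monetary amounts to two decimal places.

From DAP to FOB, the seller no longer bears: freight, insurance, destination terminal, delivery.
FOB price = 316462.91 − 4395.87 − 51.58 − 490.94 − 1142.88 = 310381.64

FOB price: USD 310381.64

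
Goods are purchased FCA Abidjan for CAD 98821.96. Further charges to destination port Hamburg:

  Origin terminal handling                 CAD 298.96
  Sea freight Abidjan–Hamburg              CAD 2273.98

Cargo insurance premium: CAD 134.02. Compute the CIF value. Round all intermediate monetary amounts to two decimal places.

CIF = FCA price + pre-shipment costs + freight + insurance
CIF = 98821.96 + 298.96 + 2273.98 + 134.02 = 101528.92

CIF value: CAD 101528.92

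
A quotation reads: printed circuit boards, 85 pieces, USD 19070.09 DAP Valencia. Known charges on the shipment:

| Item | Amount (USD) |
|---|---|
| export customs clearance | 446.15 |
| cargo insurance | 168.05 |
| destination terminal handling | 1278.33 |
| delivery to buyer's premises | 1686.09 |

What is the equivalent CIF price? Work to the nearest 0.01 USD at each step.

Not relevant to the conversion: insurance, export clearance — on the seller under both DAP and CIF; already in the DAP price and stays in the CIF price.
From DAP to CIF, the seller no longer bears: destination terminal, delivery.
CIF price = 19070.09 − 1278.33 − 1686.09 = 16105.67

CIF price: USD 16105.67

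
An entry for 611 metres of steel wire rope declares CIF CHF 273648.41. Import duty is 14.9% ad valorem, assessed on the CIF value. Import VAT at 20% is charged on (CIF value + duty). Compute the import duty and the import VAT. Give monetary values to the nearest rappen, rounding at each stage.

Import duty = 273648.41 × 14.9% = 40773.61
VAT base = CIF + duty = 273648.41 + 40773.61 = 314422.02
Import VAT = 314422.02 × 20% = 62884.40

Import duty: CHF 40773.61; import VAT: CHF 62884.40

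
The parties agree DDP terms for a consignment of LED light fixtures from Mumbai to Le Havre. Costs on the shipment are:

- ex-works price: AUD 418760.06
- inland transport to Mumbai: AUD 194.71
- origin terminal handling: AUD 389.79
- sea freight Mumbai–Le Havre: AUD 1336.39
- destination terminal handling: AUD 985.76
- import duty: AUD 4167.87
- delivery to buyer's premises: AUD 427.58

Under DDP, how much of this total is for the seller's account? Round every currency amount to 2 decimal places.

Seller's account: AUD 426262.16

DDP: the seller bears all costs including import duty.
Seller's account: goods 418760.06 + inland to port 194.71 + origin terminal 389.79 + freight 1336.39 + destination terminal 985.76 + duty 4167.87 + delivery 427.58 = 426262.16
Buyer's account: 0.00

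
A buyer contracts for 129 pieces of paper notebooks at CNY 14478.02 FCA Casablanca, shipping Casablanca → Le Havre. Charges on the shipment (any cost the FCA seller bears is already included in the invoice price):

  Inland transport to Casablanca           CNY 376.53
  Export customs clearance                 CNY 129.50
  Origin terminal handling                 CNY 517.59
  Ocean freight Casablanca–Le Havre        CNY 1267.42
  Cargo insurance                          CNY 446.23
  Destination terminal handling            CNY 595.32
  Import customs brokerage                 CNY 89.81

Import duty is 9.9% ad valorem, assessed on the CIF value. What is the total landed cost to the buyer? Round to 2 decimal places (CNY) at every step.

Total landed cost: CNY 19048.61

FCA: the seller delivers export-cleared goods to the carrier; the buyer bears costs from that point.
Already in the invoice (seller's account under FCA): inland to port, export clearance — exclude.
CIF value = FCA price + origin terminal + freight + insurance = 14478.02 + 517.59 + 1267.42 + 446.23 = 16709.26
Import duty = 16709.26 × 9.9% = 1654.22
Buyer bears: origin terminal 517.59 + freight 1267.42 + insurance 446.23 + destination terminal 595.32 + brokerage 89.81 + duty 1654.22 = 4570.59
Landed cost = invoice 14478.02 + 4570.59 = 19048.61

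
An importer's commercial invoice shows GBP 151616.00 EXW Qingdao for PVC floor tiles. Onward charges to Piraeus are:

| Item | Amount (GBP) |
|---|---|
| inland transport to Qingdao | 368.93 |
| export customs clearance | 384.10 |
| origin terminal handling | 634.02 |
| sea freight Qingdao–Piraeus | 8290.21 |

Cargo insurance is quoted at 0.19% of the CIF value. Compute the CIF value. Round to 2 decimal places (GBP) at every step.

CIF value: GBP 161600.30

Let C be the CIF value. C = EXW price + pre-shipment costs + freight + 0.19% × C
C − 0.19% × C = 151616.00 + 368.93 + 384.10 + 634.02 + 8290.21
0.9981 × C = 161293.26
C = 161293.26 / 0.9981 = 161600.30
Insurance premium = 0.19% × 161600.30 = 307.04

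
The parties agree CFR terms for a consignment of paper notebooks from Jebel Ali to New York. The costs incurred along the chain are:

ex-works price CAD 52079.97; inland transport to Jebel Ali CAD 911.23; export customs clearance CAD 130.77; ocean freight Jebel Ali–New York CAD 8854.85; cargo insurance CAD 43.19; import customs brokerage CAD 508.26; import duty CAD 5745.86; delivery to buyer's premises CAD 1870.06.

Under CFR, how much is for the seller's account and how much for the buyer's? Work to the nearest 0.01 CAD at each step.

CFR: the seller pays costs through ocean freight to the destination port, but not insurance.
Seller's account: goods 52079.97 + inland to port 911.23 + export clearance 130.77 + freight 8854.85 = 61976.82
Buyer's account: insurance 43.19 + brokerage 508.26 + duty 5745.86 + delivery 1870.06 = 8167.37

Seller: CAD 61976.82; buyer: CAD 8167.37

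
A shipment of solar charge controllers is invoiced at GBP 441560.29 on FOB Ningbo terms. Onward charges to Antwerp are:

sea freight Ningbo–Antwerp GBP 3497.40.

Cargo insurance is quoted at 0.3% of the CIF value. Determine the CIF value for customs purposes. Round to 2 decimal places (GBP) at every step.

Let C be the CIF value. C = FOB price + freight + 0.3% × C
C − 0.3% × C = 441560.29 + 3497.40
0.997 × C = 445057.69
C = 445057.69 / 0.997 = 446396.88
Insurance premium = 0.3% × 446396.88 = 1339.19

CIF value: GBP 446396.88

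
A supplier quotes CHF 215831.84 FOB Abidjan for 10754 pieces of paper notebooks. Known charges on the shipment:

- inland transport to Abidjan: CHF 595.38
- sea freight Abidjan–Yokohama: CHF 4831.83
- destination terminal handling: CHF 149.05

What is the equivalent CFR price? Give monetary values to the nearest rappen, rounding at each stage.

Not relevant to the conversion: inland to port — on the seller under both FOB and CFR; already in the FOB price and stays in the CFR price. destination terminal — on the buyer under both terms; not part of either seller's price.
From FOB to CFR, the seller additionally bears: freight.
CFR price = 215831.84 + 4831.83 = 220663.67

CFR price: CHF 220663.67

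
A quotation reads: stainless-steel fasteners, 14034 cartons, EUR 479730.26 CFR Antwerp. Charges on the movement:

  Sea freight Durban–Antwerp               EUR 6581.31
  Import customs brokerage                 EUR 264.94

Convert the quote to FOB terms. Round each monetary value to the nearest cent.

FOB price: EUR 473148.95

Not relevant to the conversion: brokerage — on the buyer under both terms; not part of either seller's price.
From CFR to FOB, the seller no longer bears: freight.
FOB price = 479730.26 − 6581.31 = 473148.95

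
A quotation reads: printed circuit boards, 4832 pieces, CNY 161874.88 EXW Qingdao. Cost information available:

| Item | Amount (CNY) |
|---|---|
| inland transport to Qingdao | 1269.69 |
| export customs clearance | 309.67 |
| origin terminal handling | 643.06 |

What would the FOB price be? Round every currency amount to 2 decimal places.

FOB price: CNY 164097.30

From EXW to FOB, the seller additionally bears: inland to port, export clearance, origin terminal.
FOB price = 161874.88 + 1269.69 + 309.67 + 643.06 = 164097.30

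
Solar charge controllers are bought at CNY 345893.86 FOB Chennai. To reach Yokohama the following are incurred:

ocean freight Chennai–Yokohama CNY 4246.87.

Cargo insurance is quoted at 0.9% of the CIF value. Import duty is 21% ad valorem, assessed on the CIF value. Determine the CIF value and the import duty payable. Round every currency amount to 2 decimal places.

CIF value: CNY 353320.62; import duty: CNY 74197.33

Let C be the CIF value. C = FOB price + freight + 0.9% × C
C − 0.9% × C = 345893.86 + 4246.87
0.991 × C = 350140.73
C = 350140.73 / 0.991 = 353320.62
Insurance premium = 0.9% × 353320.62 = 3179.89
Import duty = 353320.62 × 21% = 74197.33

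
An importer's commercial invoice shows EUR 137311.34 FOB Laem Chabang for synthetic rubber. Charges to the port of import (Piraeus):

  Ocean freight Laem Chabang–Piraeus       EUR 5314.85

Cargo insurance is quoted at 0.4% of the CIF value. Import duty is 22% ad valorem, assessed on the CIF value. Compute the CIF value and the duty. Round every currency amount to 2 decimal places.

CIF value: EUR 143198.99; import duty: EUR 31503.78

Let C be the CIF value. C = FOB price + freight + 0.4% × C
C − 0.4% × C = 137311.34 + 5314.85
0.996 × C = 142626.19
C = 142626.19 / 0.996 = 143198.99
Insurance premium = 0.4% × 143198.99 = 572.80
Import duty = 143198.99 × 22% = 31503.78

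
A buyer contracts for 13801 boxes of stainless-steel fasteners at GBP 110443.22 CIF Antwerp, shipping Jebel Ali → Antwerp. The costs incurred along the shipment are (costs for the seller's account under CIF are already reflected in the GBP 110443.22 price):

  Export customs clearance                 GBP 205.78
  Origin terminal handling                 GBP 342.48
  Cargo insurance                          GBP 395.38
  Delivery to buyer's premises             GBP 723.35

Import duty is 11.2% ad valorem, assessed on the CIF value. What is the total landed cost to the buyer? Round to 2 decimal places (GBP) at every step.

CIF: the seller pays costs through ocean freight and marine insurance to the destination port.
Already in the invoice (seller's account under CIF): export clearance, origin terminal, insurance — exclude.
The CIF price already equals the CIF value: 110443.22
Import duty = 110443.22 × 11.2% = 12369.64
Buyer bears: delivery 723.35 + duty 12369.64 = 13092.99
Landed cost = invoice 110443.22 + 13092.99 = 123536.21

Total landed cost: GBP 123536.21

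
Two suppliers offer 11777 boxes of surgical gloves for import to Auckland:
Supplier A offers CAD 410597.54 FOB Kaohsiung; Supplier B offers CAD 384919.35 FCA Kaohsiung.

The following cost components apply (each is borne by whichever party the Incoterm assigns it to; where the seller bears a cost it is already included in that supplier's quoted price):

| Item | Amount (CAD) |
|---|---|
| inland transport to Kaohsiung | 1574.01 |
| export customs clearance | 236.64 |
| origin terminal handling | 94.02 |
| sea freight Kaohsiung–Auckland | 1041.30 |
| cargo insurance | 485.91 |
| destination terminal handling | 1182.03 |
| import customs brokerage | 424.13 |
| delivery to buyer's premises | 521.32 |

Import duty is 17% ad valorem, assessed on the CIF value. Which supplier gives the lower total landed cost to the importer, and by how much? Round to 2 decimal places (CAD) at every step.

Supplier A (FOB):
CIF value = FOB price + freight + insurance = 410597.54 + 1041.30 + 485.91 = 412124.75
Import duty = 412124.75 × 17% = 70061.21
Buyer bears (A): 1041.30 + 485.91 + 1182.03 + 424.13 + 521.32 = 3654.69
Landed cost (A) = invoice 410597.54 + 3654.69 + duty 70061.21 = 484313.44
Supplier B (FCA):
CIF value = FCA price + origin terminal + freight + insurance = 384919.35 + 94.02 + 1041.30 + 485.91 = 386540.58
Import duty = 386540.58 × 17% = 65711.90
Buyer bears (B): 94.02 + 1041.30 + 485.91 + 1182.03 + 424.13 + 521.32 = 3748.71
Landed cost (B) = invoice 384919.35 + 3748.71 + duty 65711.90 = 454379.96
Difference = |484313.44 − 454379.96| = 29933.48

Supplier B is cheaper by CAD 29933.48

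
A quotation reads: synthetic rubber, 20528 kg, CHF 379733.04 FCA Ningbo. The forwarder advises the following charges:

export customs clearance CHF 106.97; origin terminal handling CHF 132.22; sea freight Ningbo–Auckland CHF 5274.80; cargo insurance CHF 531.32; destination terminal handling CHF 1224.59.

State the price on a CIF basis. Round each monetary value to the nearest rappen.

Not relevant to the conversion: export clearance — on the seller under both FCA and CIF; already in the FCA price and stays in the CIF price. destination terminal — on the buyer under both terms; not part of either seller's price.
From FCA to CIF, the seller additionally bears: origin terminal, freight, insurance.
CIF price = 379733.04 + 132.22 + 5274.80 + 531.32 = 385671.38

CIF price: CHF 385671.38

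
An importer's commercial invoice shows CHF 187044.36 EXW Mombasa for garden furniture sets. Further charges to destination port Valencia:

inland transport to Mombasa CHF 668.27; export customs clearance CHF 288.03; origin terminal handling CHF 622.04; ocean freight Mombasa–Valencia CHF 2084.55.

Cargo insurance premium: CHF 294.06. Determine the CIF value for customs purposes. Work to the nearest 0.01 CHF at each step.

CIF value: CHF 191001.31

CIF = EXW price + pre-shipment costs + freight + insurance
CIF = 187044.36 + 668.27 + 288.03 + 622.04 + 2084.55 + 294.06 = 191001.31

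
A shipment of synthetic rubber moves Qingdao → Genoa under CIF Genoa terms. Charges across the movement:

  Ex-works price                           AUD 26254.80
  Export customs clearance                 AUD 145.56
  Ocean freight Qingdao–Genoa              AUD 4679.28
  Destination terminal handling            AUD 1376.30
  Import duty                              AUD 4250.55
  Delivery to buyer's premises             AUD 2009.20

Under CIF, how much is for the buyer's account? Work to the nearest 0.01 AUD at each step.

CIF: the seller pays costs through ocean freight and marine insurance to the destination port.
Seller's account: goods 26254.80 + export clearance 145.56 + freight 4679.28 = 31079.64
Buyer's account: destination terminal 1376.30 + duty 4250.55 + delivery 2009.20 = 7636.05

Buyer's account: AUD 7636.05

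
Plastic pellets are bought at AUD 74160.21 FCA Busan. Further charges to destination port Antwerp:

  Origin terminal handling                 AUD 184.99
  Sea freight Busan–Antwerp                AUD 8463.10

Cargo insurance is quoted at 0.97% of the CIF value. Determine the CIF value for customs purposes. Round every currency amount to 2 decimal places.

CIF value: AUD 83619.41

Let C be the CIF value. C = FCA price + pre-shipment costs + freight + 0.97% × C
C − 0.97% × C = 74160.21 + 184.99 + 8463.10
0.9903 × C = 82808.30
C = 82808.30 / 0.9903 = 83619.41
Insurance premium = 0.97% × 83619.41 = 811.11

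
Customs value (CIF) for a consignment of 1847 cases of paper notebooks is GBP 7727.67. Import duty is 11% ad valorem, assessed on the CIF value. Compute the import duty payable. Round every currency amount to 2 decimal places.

Import duty = 7727.67 × 11% = 850.04

Import duty: GBP 850.04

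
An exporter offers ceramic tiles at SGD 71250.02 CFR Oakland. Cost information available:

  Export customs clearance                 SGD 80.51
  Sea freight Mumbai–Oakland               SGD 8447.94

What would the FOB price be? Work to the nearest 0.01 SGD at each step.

Not relevant to the conversion: export clearance — on the seller under both CFR and FOB; already in the CFR price and stays in the FOB price.
From CFR to FOB, the seller no longer bears: freight.
FOB price = 71250.02 − 8447.94 = 62802.08

FOB price: SGD 62802.08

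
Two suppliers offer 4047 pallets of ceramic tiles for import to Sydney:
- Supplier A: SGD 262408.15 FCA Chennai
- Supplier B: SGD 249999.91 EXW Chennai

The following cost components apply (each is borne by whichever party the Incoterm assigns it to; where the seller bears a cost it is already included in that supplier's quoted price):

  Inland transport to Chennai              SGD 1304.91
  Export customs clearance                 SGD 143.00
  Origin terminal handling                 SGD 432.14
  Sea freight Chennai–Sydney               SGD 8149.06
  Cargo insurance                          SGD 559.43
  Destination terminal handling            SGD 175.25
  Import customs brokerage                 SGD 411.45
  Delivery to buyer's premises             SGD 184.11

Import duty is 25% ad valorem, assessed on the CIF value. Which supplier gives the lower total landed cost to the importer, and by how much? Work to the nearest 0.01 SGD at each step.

Supplier B is cheaper by SGD 13700.42

Supplier A (FCA):
CIF value = FCA price + origin terminal + freight + insurance = 262408.15 + 432.14 + 8149.06 + 559.43 = 271548.78
Import duty = 271548.78 × 25% = 67887.20
Buyer bears (A): 432.14 + 8149.06 + 559.43 + 175.25 + 411.45 + 184.11 = 9911.44
Landed cost (A) = invoice 262408.15 + 9911.44 + duty 67887.20 = 340206.79
Supplier B (EXW):
CIF value = EXW price + inland to port + export clearance + origin terminal + freight + insurance = 249999.91 + 1304.91 + 143.00 + 432.14 + 8149.06 + 559.43 = 260588.45
Import duty = 260588.45 × 25% = 65147.11
Buyer bears (B): 1304.91 + 143.00 + 432.14 + 8149.06 + 559.43 + 175.25 + 411.45 + 184.11 = 11359.35
Landed cost (B) = invoice 249999.91 + 11359.35 + duty 65147.11 = 326506.37
Difference = |340206.79 − 326506.37| = 13700.42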